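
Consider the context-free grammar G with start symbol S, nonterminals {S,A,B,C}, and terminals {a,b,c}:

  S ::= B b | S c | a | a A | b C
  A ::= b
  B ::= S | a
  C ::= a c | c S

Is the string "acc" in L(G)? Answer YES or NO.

Convert to CNF:
  S -> B T0 | S T1 | T0 C | T2 A | a
  A -> b
  B -> B T0 | S T1 | T0 C | T2 A | a
  C -> T1 S | T2 T1
  T0 -> b
  T1 -> c
  T2 -> a

CYK fill:
  T[0,0] 'a' = {B,S,T2}  orig:{B,S}
  T[1,1] 'c' = {T1}  orig:{}
  T[2,2] 'c' = {T1}  orig:{}
  T[0,1] 'ac' = {B,C,S}
  T[1,2] 'cc' = ∅
  T[0,2] 'acc' = {B,S}

S ∈ T[0,2] ⇒ YES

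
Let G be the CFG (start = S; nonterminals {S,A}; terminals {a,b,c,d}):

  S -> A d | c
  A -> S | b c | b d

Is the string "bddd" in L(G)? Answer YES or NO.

CNF form of G:
  S -> A T0 | c
  A -> A T0 | T1 T0 | T1 T2 | c
  T0 -> d
  T1 -> b
  T2 -> c

Fill CYK table bottom-up:
  cell(0,0) b: {T1}  orig:{}
  cell(1,1) d: {T0}  orig:{}
  cell(2,2) d: {T0}  orig:{}
  cell(3,3) d: {T0}  orig:{}
  cell(0,1) bd: {A}
  cell(1,2) dd: ∅
  cell(2,3) dd: ∅
  cell(0,2) bdd: {A,S}
  cell(1,3) ddd: ∅
  cell(0,3) bddd: {A,S}

S ∈ T[0,3] ⇒ YES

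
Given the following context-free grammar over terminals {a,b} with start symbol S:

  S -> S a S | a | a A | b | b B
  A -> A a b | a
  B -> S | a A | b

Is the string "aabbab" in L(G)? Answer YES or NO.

Convert to CNF:
  S -> S X4 | T0 A | T1 B | a | b
  A -> A X2 | a
  B -> S X3 | T0 A | T1 B | a | b
  T0 -> a
  T1 -> b
  X2 -> T0 T1
  X3 -> T0 S
  X4 -> T0 S

Fill CYK table bottom-up:
  T[0,0] 'a' = {A,B,S,T0}  orig:{A,B,S}
  T[1,1] 'a' = {A,B,S,T0}  orig:{A,B,S}
  T[2,2] 'b' = {B,S,T1}  orig:{B,S}
  T[3,3] 'b' = {B,S,T1}  orig:{B,S}
  T[4,4] 'a' = {A,B,S,T0}  orig:{A,B,S}
  T[5,5] 'b' = {B,S,T1}  orig:{B,S}
  T[0,1] 'aa' = {B,S,X3,X4}  orig:{B,S}
  T[1,2] 'ab' = {X2,X3,X4}  orig:{}
  T[2,3] 'bb' = {B,S}
  T[3,4] 'ba' = {B,S}
  T[4,5] 'ab' = {X2,X3,X4}  orig:{}
  T[0,2] 'aab' = {A,B,S}
  T[1,3] 'abb' = {X3,X4}  orig:{}
  T[2,4] 'bba' = {B,S}
  T[3,5] 'bab' = {B,S}
  T[0,3] 'aabb' = {B,S}
  T[1,4] 'abba' = {X3,X4}  orig:{}
  T[2,5] 'bbab' = {B,S}
  T[0,4] 'aabba' = {B,S}
  T[1,5] 'abbab' = {X3,X4}  orig:{}
  T[0,5] 'aabbab' = {B,S}

S ∈ T[0,5] ⇒ YES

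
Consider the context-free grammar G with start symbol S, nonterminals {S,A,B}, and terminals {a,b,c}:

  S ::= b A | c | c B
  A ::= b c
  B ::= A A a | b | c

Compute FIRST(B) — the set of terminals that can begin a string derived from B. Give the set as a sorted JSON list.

FIRST iteration:
round 1:
  A via A→b c: +{b}
  B via B→A A a: +{b}
  B via B→c: +{c}
  S via S→b A: +{b}
  S via S→c: +{c}
  FIRST[S]={b,c}  FIRST[A]={b}  FIRST[B]={b,c}
round 2: done
  FIRST[S]={b,c}  FIRST[A]={b}  FIRST[B]={b,c}

FIRST(B) = ["b", "c"]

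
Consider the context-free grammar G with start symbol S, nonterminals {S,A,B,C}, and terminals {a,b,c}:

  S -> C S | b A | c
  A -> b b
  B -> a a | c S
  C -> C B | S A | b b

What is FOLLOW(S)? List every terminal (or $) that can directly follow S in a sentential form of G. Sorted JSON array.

FIRST sets, iterate to fixpoint:
round 1:
  A via A→b b: +{b}
  B via B→a a: +{a}
  B via B→c S: +{c}
  C via C→b b: +{b}
  S via S→C S: +{b}
  S via S→c: +{c}
  FIRST(S)={b,c}  FIRST(A)={b}  FIRST(B)={a,c}  FIRST(C)={b}
round 2:
  C via C→S A: +{c}
  FIRST(S)={b,c}  FIRST(A)={b}  FIRST(B)={a,c}  FIRST(C)={b,c}
round 3: (no change)
  FIRST(S)={b,c}  FIRST(A)={b}  FIRST(B)={a,c}  FIRST(C)={b,c}

Compute FOLLOW by fixpoint:
initialize: $ ∈ FOLLOW(S)
pass 1:
  C→C B: FOLLOW(C) ⊇ FIRST(B) = {a,c}; new: +{a,c}
  C→C B: FOLLOW(B) ⊇ FOLLOW(C) ⊇ {a,c}; new: +{a,c}
  C→S A: FOLLOW(S) ⊇ FIRST(A) = {b}; new: +{b}
  C→S A: FOLLOW(A) ⊇ FOLLOW(C) ⊇ {a,c}; new: +{a,c}
  S→C S: FOLLOW(C) ⊇ FIRST(S) = {b,c}; new: +{b}
  S→b A: FOLLOW(A) ⊇ FOLLOW(S) ⊇ {$,b}; new: +{$,b}
  FOLLOW[S]={$,b}  FOLLOW[A]={$,a,b,c}  FOLLOW[B]={a,c}  FOLLOW[C]={a,b,c}
pass 2:
  B→c S: FOLLOW(S) ⊇ FOLLOW(B) ⊇ {a,c}; new: +{a,c}
  C→C B: FOLLOW(B) ⊇ FOLLOW(C) ⊇ {a,b,c}; new: +{b}
  FOLLOW[S]={$,a,b,c}  FOLLOW[A]={$,a,b,c}  FOLLOW[B]={a,b,c}  FOLLOW[C]={a,b,c}
pass 3: (no change)
  FOLLOW[S]={$,a,b,c}  FOLLOW[A]={$,a,b,c}  FOLLOW[B]={a,b,c}  FOLLOW[C]={a,b,c}

FOLLOW(S) = ["$", "a", "b", "c"]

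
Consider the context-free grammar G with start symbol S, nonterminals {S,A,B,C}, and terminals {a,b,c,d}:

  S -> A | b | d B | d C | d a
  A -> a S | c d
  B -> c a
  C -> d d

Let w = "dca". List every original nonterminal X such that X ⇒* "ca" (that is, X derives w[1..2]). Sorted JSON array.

CNF form of G:
  S -> T0 S | T1 T2 | T2 B | T2 C | T2 T0 | b
  A -> T0 S | T1 T2
  B -> T1 T0
  C -> T2 T2
  T0 -> a
  T1 -> c
  T2 -> d

CYK table (by increasing span) (cells [i..j] with 1 ≤ i ≤ j ≤ 2 only):
  [1..1]={T1}  "c"  orig:{}
  [2..2]={T0}  "a"  orig:{}
  [1..2]={B}  "ca"

Original NTs in T[1,2] deriving "ca": ["B"]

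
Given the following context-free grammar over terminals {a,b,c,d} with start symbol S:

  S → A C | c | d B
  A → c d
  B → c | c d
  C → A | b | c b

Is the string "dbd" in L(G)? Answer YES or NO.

CNF form of G:
  S -> A C | T1 B | c
  A -> T0 T1
  B -> T0 T1 | c
  C -> T0 T1 | T0 T2 | b
  T0 -> c
  T1 -> d
  T2 -> b

CYK fill:
  T[0,0] 'd' = {T1}  orig:{}
  T[1,1] 'b' = {C,T2}  orig:{C}
  T[2,2] 'd' = {T1}  orig:{}
  T[0,1] 'db' = ∅
  T[1,2] 'bd' = ∅
  T[0,2] 'dbd' = ∅

S ∉ T[0,2] ⇒ NO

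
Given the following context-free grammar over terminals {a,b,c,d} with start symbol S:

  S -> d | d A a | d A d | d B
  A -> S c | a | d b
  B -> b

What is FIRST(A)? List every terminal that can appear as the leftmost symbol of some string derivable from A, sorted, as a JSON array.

Compute FIRST by fixpoint:
round 1:
  A via A→a: +{a}
  A via A→d b: +{d}
  B via B→b: +{b}
  S via S→d: +{d}
  S: {d}  A: {a,d}  B: {b}
round 2: (stable)
  S: {d}  A: {a,d}  B: {b}

FIRST(A) = ["a", "d"]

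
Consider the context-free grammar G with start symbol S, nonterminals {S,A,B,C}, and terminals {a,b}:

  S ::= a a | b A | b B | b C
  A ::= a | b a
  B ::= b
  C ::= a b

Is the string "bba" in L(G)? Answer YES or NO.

Convert to CNF:
  S -> T0 A | T0 B | T0 C | T1 T1
  A -> T0 T1 | a
  B -> b
  C -> T1 T0
  T0 -> b
  T1 -> a

CYK fill:
  [0..0]={B,T0}  "b"  orig:{B}
  [1..1]={B,T0}  "b"  orig:{B}
  [2..2]={A,T1}  "a"  orig:{A}
  [0..1]={S}  "bb"
  [1..2]={A,S}  "ba"
  [0..2]={S}  "bba"

S ∈ T[0,2] ⇒ YES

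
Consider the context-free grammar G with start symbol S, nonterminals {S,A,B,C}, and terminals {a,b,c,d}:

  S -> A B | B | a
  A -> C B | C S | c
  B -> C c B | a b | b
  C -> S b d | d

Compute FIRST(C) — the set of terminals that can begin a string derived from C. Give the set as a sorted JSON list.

FIRST iteration:
[1]
  A via A→c: +{c}
  B via B→a b: +{a}
  B via B→b: +{b}
  C via C→d: +{d}
  S via S→A B: +{c}
  S via S→B: +{a,b}
  FIRST[S]={a,b,c}  FIRST[A]={c}  FIRST[B]={a,b}  FIRST[C]={d}
[2]
  A via A→C B: +{d}
  B via B→C c B: +{d}
  C via C→S b d: +{a,b,c}
  S via S→A B: +{d}
  FIRST[S]={a,b,c,d}  FIRST[A]={c,d}  FIRST[B]={a,b,d}  FIRST[C]={a,b,c,d}
[3]
  A via A→C B: +{a,b}
  B via B→C c B: +{c}
  FIRST[S]={a,b,c,d}  FIRST[A]={a,b,c,d}  FIRST[B]={a,b,c,d}  FIRST[C]={a,b,c,d}
[4] (stable)
  FIRST[S]={a,b,c,d}  FIRST[A]={a,b,c,d}  FIRST[B]={a,b,c,d}  FIRST[C]={a,b,c,d}

FIRST(C) = ["a", "b", "c", "d"]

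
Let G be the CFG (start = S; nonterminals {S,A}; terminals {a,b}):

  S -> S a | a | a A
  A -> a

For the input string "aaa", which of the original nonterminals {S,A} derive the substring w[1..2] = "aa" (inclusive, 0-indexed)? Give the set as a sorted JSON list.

Convert to CNF:
  S -> S T0 | T0 A | a
  A -> a
  T0 -> a

CYK fill — only the sub-triangle for w[1..2]:
  [1..1]={A,S,T0}  "a"  orig:{A,S}
  [2..2]={A,S,T0}  "a"  orig:{A,S}
  [1..2]={S}  "aa"

Original NTs in T[1,2] deriving "aa": ["S"]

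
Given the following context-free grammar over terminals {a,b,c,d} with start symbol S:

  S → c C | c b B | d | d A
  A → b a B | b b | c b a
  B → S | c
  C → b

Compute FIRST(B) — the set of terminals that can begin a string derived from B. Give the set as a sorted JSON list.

Compute FIRST by fixpoint:
[1]
  A via A→b a B: +{b}
  A via A→c b a: +{c}
  B via B→c: +{c}
  C via C→b: +{b}
  S via S→c C: +{c}
  S via S→d: +{d}
  S: {c,d}  A: {b,c}  B: {c}  C: {b}
[2]
  B via B→S: +{d}
  S: {c,d}  A: {b,c}  B: {c,d}  C: {b}
[3] done
  S: {c,d}  A: {b,c}  B: {c,d}  C: {b}

FIRST(B) = ["c", "d"]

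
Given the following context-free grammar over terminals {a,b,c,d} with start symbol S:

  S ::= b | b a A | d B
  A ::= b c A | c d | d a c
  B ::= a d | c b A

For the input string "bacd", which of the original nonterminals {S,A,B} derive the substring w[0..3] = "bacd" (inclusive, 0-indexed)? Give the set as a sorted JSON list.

Convert to CNF:
  S -> T0 X7 | T2 B | b
  A -> T0 X4 | T1 T2 | T2 X5
  B -> T1 X6 | T3 T2
  T0 -> b
  T1 -> c
  T2 -> d
  T3 -> a
  X4 -> T1 A
  X5 -> T3 T1
  X6 -> T0 A
  X7 -> T3 A

CYK table (by increasing span), restricted to cells inside w[0..3]:
  [0..0]={S,T0}  "b"  orig:{S}
  [1..1]={T3}  "a"  orig:{}
  [2..2]={T1}  "c"  orig:{}
  [3..3]={T2}  "d"  orig:{}
  [0..1]=∅  "ba"
  [1..2]={X5}  "ac"  orig:{}
  [2..3]={A}  "cd"
  [0..2]=∅  "bac"
  [1..3]={X7}  "acd"  orig:{}
  [0..3]={S}  "bacd"

Original NTs in T[0,3] deriving "bacd": ["S"]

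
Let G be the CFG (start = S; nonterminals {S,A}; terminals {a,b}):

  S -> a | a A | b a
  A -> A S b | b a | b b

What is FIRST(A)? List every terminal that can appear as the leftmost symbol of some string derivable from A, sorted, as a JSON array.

FIRST sets, iterate to fixpoint:
round 1:
  A via A→b a: +{b}
  S via S→a: +{a}
  S via S→b a: +{b}
  FIRST(S)={a,b}  FIRST(A)={b}
round 2: done
  FIRST(S)={a,b}  FIRST(A)={b}

FIRST(A) = ["b"]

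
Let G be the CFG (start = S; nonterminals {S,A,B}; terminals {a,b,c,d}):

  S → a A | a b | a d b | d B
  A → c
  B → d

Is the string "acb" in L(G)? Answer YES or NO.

CNF form of G:
  S -> T0 A | T0 T1 | T0 X3 | T2 B
  A -> c
  B -> d
  T0 -> a
  T1 -> b
  T2 -> d
  X3 -> T2 T1

CYK table (by increasing span):
  T[0,0] 'a' = {T0}  orig:{}
  T[1,1] 'c' = {A}
  T[2,2] 'b' = {T1}  orig:{}
  T[0,1] 'ac' = {S}
  T[1,2] 'cb' = ∅
  T[0,2] 'acb' = ∅

S ∉ T[0,2] ⇒ NO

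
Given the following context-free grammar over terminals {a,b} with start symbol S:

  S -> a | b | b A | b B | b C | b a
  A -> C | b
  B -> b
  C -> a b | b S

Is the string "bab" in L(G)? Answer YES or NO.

CNF form of G:
  S -> T1 A | T1 B | T1 C | T1 T0 | a | b
  A -> T0 T1 | T1 S | b
  B -> b
  C -> T0 T1 | T1 S
  T0 -> a
  T1 -> b

Fill CYK table bottom-up:
  cell(0,0) b: {A,B,S,T1}  orig:{A,B,S}
  cell(1,1) a: {S,T0}  orig:{S}
  cell(2,2) b: {A,B,S,T1}  orig:{A,B,S}
  cell(0,1) ba: {A,C,S}
  cell(1,2) ab: {A,C}
  cell(0,2) bab: {S}

S ∈ T[0,2] ⇒ YES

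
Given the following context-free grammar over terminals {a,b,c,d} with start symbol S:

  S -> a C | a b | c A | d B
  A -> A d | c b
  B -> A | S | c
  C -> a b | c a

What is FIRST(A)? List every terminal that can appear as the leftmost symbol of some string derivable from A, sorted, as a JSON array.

FIRST sets, iterate to fixpoint:
iter 1:
  A via A→c b: +{c}
  B via B→A: +{c}
  C via C→a b: +{a}
  C via C→c a: +{c}
  S via S→a C: +{a}
  S via S→c A: +{c}
  S via S→d B: +{d}
  FIRST(S)={a,c,d}  FIRST(A)={c}  FIRST(B)={c}  FIRST(C)={a,c}
iter 2:
  B via B→S: +{a,d}
  FIRST(S)={a,c,d}  FIRST(A)={c}  FIRST(B)={a,c,d}  FIRST(C)={a,c}
iter 3: (stable)
  FIRST(S)={a,c,d}  FIRST(A)={c}  FIRST(B)={a,c,d}  FIRST(C)={a,c}

FIRST(A) = ["c"]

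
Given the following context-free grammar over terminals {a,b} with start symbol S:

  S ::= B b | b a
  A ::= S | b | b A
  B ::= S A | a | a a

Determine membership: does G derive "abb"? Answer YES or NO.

CNF form of G:
  S -> B T0 | T0 T1
  A -> B T0 | T0 A | T0 T1 | b
  B -> S A | T1 T1 | a
  T0 -> b
  T1 -> a

CYK fill:
  [0..0]={B,T1}  "a"  orig:{B}
  [1..1]={A,T0}  "b"  orig:{A}
  [2..2]={A,T0}  "b"  orig:{A}
  [0..1]={A,S}  "ab"
  [1..2]={A}  "bb"
  [0..2]={B}  "abb"

S ∉ T[0,2] ⇒ NO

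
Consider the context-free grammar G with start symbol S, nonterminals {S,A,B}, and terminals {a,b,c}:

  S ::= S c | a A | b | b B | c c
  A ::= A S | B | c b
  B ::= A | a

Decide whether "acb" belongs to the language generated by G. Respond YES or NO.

CNF form of G:
  S -> S T0 | T0 T0 | T1 B | T2 A | b
  A -> A S | T0 T1 | a
  B -> A S | T0 T1 | a
  T0 -> c
  T1 -> b
  T2 -> a

Fill CYK table bottom-up:
  [0..0]={A,B,T2}  "a"  orig:{A,B}
  [1..1]={T0}  "c"  orig:{}
  [2..2]={S,T1}  "b"  orig:{S}
  [0..1]=∅  "ac"
  [1..2]={A,B}  "cb"
  [0..2]={S}  "acb"

S ∈ T[0,2] ⇒ YES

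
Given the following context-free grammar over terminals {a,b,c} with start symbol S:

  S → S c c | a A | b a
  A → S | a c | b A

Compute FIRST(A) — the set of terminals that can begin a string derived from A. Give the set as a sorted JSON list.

Compute FIRST by fixpoint:
iter 1:
  A via A→a c: +{a}
  A via A→b A: +{b}
  S via S→a A: +{a}
  S via S→b a: +{b}
  S: {a,b}  A: {a,b}
iter 2: (stable)
  S: {a,b}  A: {a,b}

FIRST(A) = ["a", "b"]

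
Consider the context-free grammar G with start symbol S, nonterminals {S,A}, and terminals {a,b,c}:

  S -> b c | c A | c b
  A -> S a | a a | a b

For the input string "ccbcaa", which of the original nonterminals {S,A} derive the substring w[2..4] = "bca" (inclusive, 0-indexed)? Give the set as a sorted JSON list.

CNF form of G:
  S -> T1 T2 | T2 A | T2 T1
  A -> S T0 | T0 T0 | T0 T1
  T0 -> a
  T1 -> b
  T2 -> c

CYK table (by increasing span) (cells [i..j] with 2 ≤ i ≤ j ≤ 4 only):
  [2..2]={T1}  "b"  orig:{}
  [3..3]={T2}  "c"  orig:{}
  [4..4]={T0}  "a"  orig:{}
  [2..3]={S}  "bc"
  [3..4]=∅  "ca"
  [2..4]={A}  "bca"

Original NTs in T[2,4] deriving "bca": ["A"]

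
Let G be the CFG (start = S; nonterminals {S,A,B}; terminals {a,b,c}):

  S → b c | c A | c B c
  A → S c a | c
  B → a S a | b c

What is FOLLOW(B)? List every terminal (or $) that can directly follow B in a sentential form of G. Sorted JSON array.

FIRST sets, iterate to fixpoint:
iter 1:
  A via A→c: +{c}
  B via B→a S a: +{a}
  B via B→b c: +{b}
  S via S→b c: +{b}
  S via S→c A: +{c}
  S: {b,c}  A: {c}  B: {a,b}
iter 2:
  A via A→S c a: +{b}
  S: {b,c}  A: {b,c}  B: {a,b}
iter 3: done
  S: {b,c}  A: {b,c}  B: {a,b}

FOLLOW iteration:
FOLLOW(S) := {$}
round 1:
  A→S c a: FOLLOW(S) ⊇ FIRST(c) = {c}; new: +{c}
  B→a S a: FOLLOW(S) ⊇ FIRST(a) = {a}; new: +{a}
  S→c A: FOLLOW(A) ⊇ FOLLOW(S) ⊇ {$,a,c}; new: +{$,a,c}
  S→c B c: FOLLOW(B) ⊇ FIRST(c) = {c}; new: +{c}
  FOLLOW(S)={$,a,c}  FOLLOW(A)={$,a,c}  FOLLOW(B)={c}
round 2: (no change)
  FOLLOW(S)={$,a,c}  FOLLOW(A)={$,a,c}  FOLLOW(B)={c}

FOLLOW(B) = ["c"]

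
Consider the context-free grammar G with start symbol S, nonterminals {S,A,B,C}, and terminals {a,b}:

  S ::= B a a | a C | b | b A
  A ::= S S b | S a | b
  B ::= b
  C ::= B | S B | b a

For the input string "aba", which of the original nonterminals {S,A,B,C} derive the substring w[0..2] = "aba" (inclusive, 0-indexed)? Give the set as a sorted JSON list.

CNF form of G:
  S -> B X3 | T0 A | T1 C | b
  A -> S T1 | S X2 | b
  B -> b
  C -> S B | T0 T1 | b
  T0 -> b
  T1 -> a
  X2 -> S T0
  X3 -> T1 T1

CYK fill (cells [i..j] with 0 ≤ i ≤ j ≤ 2 only):
  T[0,0] 'a' = {T1}  orig:{}
  T[1,1] 'b' = {A,B,C,S,T0}  orig:{A,B,C,S}
  T[2,2] 'a' = {T1}  orig:{}
  T[0,1] 'ab' = {S}
  T[1,2] 'ba' = {A,C}
  T[0,2] 'aba' = {A,S}

Original NTs in T[0,2] deriving "aba": ["A", "S"]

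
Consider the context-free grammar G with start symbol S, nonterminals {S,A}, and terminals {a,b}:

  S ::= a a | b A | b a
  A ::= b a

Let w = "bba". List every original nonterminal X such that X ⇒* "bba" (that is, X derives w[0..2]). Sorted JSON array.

Convert to CNF:
  S -> T0 A | T0 T1 | T1 T1
  A -> T0 T1
  T0 -> b
  T1 -> a

Fill CYK table bottom-up, restricted to cells inside w[0..2]:
  [0..0]={T0}  "b"  orig:{}
  [1..1]={T0}  "b"  orig:{}
  [2..2]={T1}  "a"  orig:{}
  [0..1]=∅  "bb"
  [1..2]={A,S}  "ba"
  [0..2]={S}  "bba"

Original NTs in T[0,2] deriving "bba": ["S"]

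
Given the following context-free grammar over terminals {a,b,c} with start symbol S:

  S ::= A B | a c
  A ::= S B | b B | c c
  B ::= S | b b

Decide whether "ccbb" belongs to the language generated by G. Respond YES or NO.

Convert to CNF:
  S -> A B | T2 T1
  A -> S B | T0 B | T1 T1
  B -> A B | T0 T0 | T2 T1
  T0 -> b
  T1 -> c
  T2 -> a

CYK fill:
  [0..0]={T1}  "c"  orig:{}
  [1..1]={T1}  "c"  orig:{}
  [2..2]={T0}  "b"  orig:{}
  [3..3]={T0}  "b"  orig:{}
  [0..1]={A}  "cc"
  [1..2]=∅  "cb"
  [2..3]={B}  "bb"
  [0..2]=∅  "ccb"
  [1..3]=∅  "cbb"
  [0..3]={B,S}  "ccbb"

S ∈ T[0,3] ⇒ YES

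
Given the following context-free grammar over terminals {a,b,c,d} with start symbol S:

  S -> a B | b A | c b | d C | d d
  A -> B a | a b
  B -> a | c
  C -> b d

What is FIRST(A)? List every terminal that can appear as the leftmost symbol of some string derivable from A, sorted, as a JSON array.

Compute FIRST by fixpoint:
round 1:
  A via A→a b: +{a}
  B via B→a: +{a}
  B via B→c: +{c}
  C via C→b d: +{b}
  S via S→a B: +{a}
  S via S→b A: +{b}
  S via S→c b: +{c}
  S via S→d C: +{d}
  S: {a,b,c,d}  A: {a}  B: {a,c}  C: {b}
round 2:
  A via A→B a: +{c}
  S: {a,b,c,d}  A: {a,c}  B: {a,c}  C: {b}
round 3: — fixpoint
  S: {a,b,c,d}  A: {a,c}  B: {a,c}  C: {b}

FIRST(A) = ["a", "c"]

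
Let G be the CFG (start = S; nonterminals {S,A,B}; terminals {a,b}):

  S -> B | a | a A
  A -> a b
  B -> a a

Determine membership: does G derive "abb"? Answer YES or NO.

Convert to CNF:
  S -> T0 A | T0 T0 | a
  A -> T0 T1
  B -> T0 T0
  T0 -> a
  T1 -> b

CYK fill:
  [0..0]={S,T0}  "a"  orig:{S}
  [1..1]={T1}  "b"  orig:{}
  [2..2]={T1}  "b"  orig:{}
  [0..1]={A}  "ab"
  [1..2]=∅  "bb"
  [0..2]=∅  "abb"

S ∉ T[0,2] ⇒ NO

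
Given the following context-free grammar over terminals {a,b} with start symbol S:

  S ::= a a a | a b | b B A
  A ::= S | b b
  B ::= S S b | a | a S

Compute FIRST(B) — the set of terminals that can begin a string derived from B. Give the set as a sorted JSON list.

FIRST iteration:
[1]
  A via A→b b: +{b}
  B via B→a: +{a}
  S via S→a a a: +{a}
  S via S→b B A: +{b}
  S: {a,b}  A: {b}  B: {a}
[2]
  A via A→S: +{a}
  B via B→S S b: +{b}
  S: {a,b}  A: {a,b}  B: {a,b}
[3] (no change)
  S: {a,b}  A: {a,b}  B: {a,b}

FIRST(B) = ["a", "b"]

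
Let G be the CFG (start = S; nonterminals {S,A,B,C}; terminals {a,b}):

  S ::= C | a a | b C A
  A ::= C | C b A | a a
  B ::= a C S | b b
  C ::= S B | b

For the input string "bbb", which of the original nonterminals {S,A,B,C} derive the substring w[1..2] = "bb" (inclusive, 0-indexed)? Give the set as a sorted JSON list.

Convert to CNF:
  S -> S B | T0 X4 | T1 T1 | b
  A -> C X2 | S B | T1 T1 | b
  B -> T0 T0 | T1 X3
  C -> S B | b
  T0 -> b
  T1 -> a
  X2 -> T0 A
  X3 -> C S
  X4 -> C A

Fill CYK table bottom-up, restricted to cells inside w[1..2]:
  T[1,1] 'b' = {A,C,S,T0}  orig:{A,C,S}
  T[2,2] 'b' = {A,C,S,T0}  orig:{A,C,S}
  T[1,2] 'bb' = {B,X2,X3,X4}  orig:{B}

Original NTs in T[1,2] deriving "bb": ["B"]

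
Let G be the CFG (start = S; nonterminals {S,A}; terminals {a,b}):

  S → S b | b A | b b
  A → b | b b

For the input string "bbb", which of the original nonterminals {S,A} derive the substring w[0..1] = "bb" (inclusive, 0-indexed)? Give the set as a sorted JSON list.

Convert to CNF:
  S -> S T0 | T0 A | T0 T0
  A -> T0 T0 | b
  T0 -> b

CYK fill (cells [i..j] with 0 ≤ i ≤ j ≤ 1 only):
  T[0,0] 'b' = {A,T0}  orig:{A}
  T[1,1] 'b' = {A,T0}  orig:{A}
  T[0,1] 'bb' = {A,S}

Original NTs in T[0,1] deriving "bb": ["A", "S"]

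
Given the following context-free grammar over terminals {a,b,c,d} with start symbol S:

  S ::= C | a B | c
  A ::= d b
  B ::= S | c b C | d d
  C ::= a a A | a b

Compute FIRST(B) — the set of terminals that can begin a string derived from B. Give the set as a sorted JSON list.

Compute FIRST by fixpoint:
pass 1:
  A via A→d b: +{d}
  B via B→c b C: +{c}
  B via B→d d: +{d}
  C via C→a a A: +{a}
  S via S→C: +{a}
  S via S→c: +{c}
  FIRST(S)={a,c}  FIRST(A)={d}  FIRST(B)={c,d}  FIRST(C)={a}
pass 2:
  B via B→S: +{a}
  FIRST(S)={a,c}  FIRST(A)={d}  FIRST(B)={a,c,d}  FIRST(C)={a}
pass 3: done
  FIRST(S)={a,c}  FIRST(A)={d}  FIRST(B)={a,c,d}  FIRST(C)={a}

FIRST(B) = ["a", "c", "d"]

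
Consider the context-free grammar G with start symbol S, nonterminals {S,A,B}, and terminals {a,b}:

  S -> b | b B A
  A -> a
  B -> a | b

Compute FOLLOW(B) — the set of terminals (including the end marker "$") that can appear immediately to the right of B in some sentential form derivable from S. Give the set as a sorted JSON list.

FIRST iteration:
pass 1:
  A via A→a: +{a}
  B via B→a: +{a}
  B via B→b: +{b}
  S via S→b: +{b}
  S: {b}  A: {a}  B: {a,b}
pass 2: (stable)
  S: {b}  A: {a}  B: {a,b}

FOLLOW sets:
initialize: $ ∈ FOLLOW(S)
pass 1:
  S→b B A: FOLLOW(B) ⊇ FIRST(A) = {a}; new: +{a}
  S→b B A: FOLLOW(A) ⊇ FOLLOW(S) ⊇ {$}; new: +{$}
  S: {$}  A: {$}  B: {a}
pass 2: (stable)
  S: {$}  A: {$}  B: {a}

FOLLOW(B) = ["a"]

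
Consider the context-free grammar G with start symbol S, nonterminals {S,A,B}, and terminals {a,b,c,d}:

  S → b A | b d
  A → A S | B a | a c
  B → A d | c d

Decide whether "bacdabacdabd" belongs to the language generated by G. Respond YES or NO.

Convert to CNF:
  S -> T3 A | T3 T2
  A -> A S | B T0 | T0 T1
  B -> A T2 | T1 T2
  T0 -> a
  T1 -> c
  T2 -> d
  T3 -> b

Fill CYK table bottom-up:
  cell(0,0) b: {T3}  orig:{}
  cell(1,1) a: {T0}  orig:{}
  cell(2,2) c: {T1}  orig:{}
  cell(3,3) d: {T2}  orig:{}
  cell(4,4) a: {T0}  orig:{}
  cell(5,5) b: {T3}  orig:{}
  cell(6,6) a: {T0}  orig:{}
  cell(7,7) c: {T1}  orig:{}
  cell(8,8) d: {T2}  orig:{}
  cell(9,9) a: {T0}  orig:{}
  cell(10,10) b: {T3}  orig:{}
  cell(11,11) d: {T2}  orig:{}
  cell(0,1) ba: ∅
  cell(1,2) ac: {A}
  cell(2,3) cd: {B}
  cell(3,4) da: ∅
  cell(4,5) ab: ∅
  cell(5,6) ba: ∅
  cell(6,7) ac: {A}
  cell(7,8) cd: {B}
  cell(8,9) da: ∅
  cell(9,10) ab: ∅
  cell(10,11) bd: {S}
  cell(0,2) bac: {S}
  cell(1,3) acd: {B}
  cell(2,4) cda: {A}
  cell(3,5) dab: ∅
  cell(4,6) aba: ∅
  cell(5,7) bac: {S}
  cell(6,8) acd: {B}
  cell(7,9) cda: {A}
  cell(8,10) dab: ∅
  cell(9,11) abd: ∅
  cell(0,3) bacd: ∅
  cell(1,4) acda: {A}
  cell(2,5) cdab: ∅
  cell(3,6) daba: ∅
  cell(4,7) abac: ∅
  cell(5,8) bacd: ∅
  cell(6,9) acda: {A}
  cell(7,10) cdab: ∅
  cell(8,11) dabd: ∅
  cell(0,4) bacda: {S}
  cell(1,5) acdab: ∅
  cell(2,6) cdaba: ∅
  cell(3,7) dabac: ∅
  cell(4,8) abacd: ∅
  cell(5,9) bacda: {S}
  cell(6,10) acdab: ∅
  cell(7,11) cdabd: {A}
  cell(0,5) bacdab: ∅
  cell(1,6) acdaba: ∅
  cell(2,7) cdabac: {A}
  cell(3,8) dabacd: ∅
  cell(4,9) abacda: ∅
  cell(5,10) bacdab: ∅
  cell(6,11) acdabd: {A}
  cell(0,6) bacdaba: ∅
  cell(1,7) acdabac: {A}
  cell(2,8) cdabacd: {B}
  cell(3,9) dabacda: ∅
  cell(4,10) abacdab: ∅
  cell(5,11) bacdabd: {S}
  cell(0,7) bacdabac: {S}
  cell(1,8) acdabacd: {B}
  cell(2,9) cdabacda: {A}
  cell(3,10) dabacdab: ∅
  cell(4,11) abacdabd: ∅
  cell(0,8) bacdabacd: ∅
  cell(1,9) acdabacda: {A}
  cell(2,10) cdabacdab: ∅
  cell(3,11) dabacdabd: ∅
  cell(0,9) bacdabacda: {S}
  cell(1,10) acdabacdab: ∅
  cell(2,11) cdabacdabd: {A}
  cell(0,10) bacdabacdab: ∅
  cell(1,11) acdabacdabd: {A}
  cell(0,11) bacdabacdabd: {S}

S ∈ T[0,11] ⇒ YES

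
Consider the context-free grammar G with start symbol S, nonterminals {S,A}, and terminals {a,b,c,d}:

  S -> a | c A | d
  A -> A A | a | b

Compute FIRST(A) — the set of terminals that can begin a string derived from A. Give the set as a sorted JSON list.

FIRST iteration:
[1]
  A via A→a: +{a}
  A via A→b: +{b}
  S via S→a: +{a}
  S via S→c A: +{c}
  S via S→d: +{d}
  FIRST(S)={a,c,d}  FIRST(A)={a,b}
[2] done
  FIRST(S)={a,c,d}  FIRST(A)={a,b}

FIRST(A) = ["a", "b"]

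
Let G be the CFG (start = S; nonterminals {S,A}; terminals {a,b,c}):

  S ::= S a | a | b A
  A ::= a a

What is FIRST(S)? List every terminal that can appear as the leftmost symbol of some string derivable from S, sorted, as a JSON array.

Compute FIRST by fixpoint:
pass 1:
  A via A→a a: +{a}
  S via S→a: +{a}
  S via S→b A: +{b}
  S: {a,b}  A: {a}
pass 2: (stable)
  S: {a,b}  A: {a}

FIRST(S) = ["a", "b"]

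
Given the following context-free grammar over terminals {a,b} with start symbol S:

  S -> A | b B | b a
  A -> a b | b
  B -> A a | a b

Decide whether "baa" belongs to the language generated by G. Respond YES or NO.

CNF form of G:
  S -> T0 T1 | T1 B | T1 T0 | b
  A -> T0 T1 | b
  B -> A T0 | T0 T1
  T0 -> a
  T1 -> b

Fill CYK table bottom-up:
  [0..0]={A,S,T1}  "b"  orig:{A,S}
  [1..1]={T0}  "a"  orig:{}
  [2..2]={T0}  "a"  orig:{}
  [0..1]={B,S}  "ba"
  [1..2]=∅  "aa"
  [0..2]=∅  "baa"

S ∉ T[0,2] ⇒ NO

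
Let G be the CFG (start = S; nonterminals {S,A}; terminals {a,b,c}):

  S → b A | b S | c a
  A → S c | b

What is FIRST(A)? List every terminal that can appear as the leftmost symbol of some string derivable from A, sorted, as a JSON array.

FIRST iteration:
iter 1:
  A via A→b: +{b}
  S via S→b A: +{b}
  S via S→c a: +{c}
  S: {b,c}  A: {b}
iter 2:
  A via A→S c: +{c}
  S: {b,c}  A: {b,c}
iter 3: done
  S: {b,c}  A: {b,c}

FIRST(A) = ["b", "c"]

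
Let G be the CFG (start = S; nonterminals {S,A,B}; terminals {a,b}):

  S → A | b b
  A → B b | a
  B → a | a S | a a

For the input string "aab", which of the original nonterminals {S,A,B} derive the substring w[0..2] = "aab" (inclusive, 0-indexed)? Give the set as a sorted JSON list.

CNF form of G:
  S -> B T0 | T0 T0 | a
  A -> B T0 | a
  B -> T1 S | T1 T1 | a
  T0 -> b
  T1 -> a

CYK table (by increasing span) — only the sub-triangle for w[0..2]:
  cell(0,0) a: {A,B,S,T1}  orig:{A,B,S}
  cell(1,1) a: {A,B,S,T1}  orig:{A,B,S}
  cell(2,2) b: {T0}  orig:{}
  cell(0,1) aa: {B}
  cell(1,2) ab: {A,S}
  cell(0,2) aab: {A,B,S}

Original NTs in T[0,2] deriving "aab": ["A", "B", "S"]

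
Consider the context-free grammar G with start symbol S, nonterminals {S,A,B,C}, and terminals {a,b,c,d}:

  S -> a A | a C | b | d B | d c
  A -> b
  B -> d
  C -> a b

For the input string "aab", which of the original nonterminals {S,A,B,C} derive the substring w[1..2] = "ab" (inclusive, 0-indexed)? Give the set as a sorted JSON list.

CNF form of G:
  S -> T0 A | T0 C | T2 B | T2 T3 | b
  A -> b
  B -> d
  C -> T0 T1
  T0 -> a
  T1 -> b
  T2 -> d
  T3 -> c

CYK table (by increasing span), restricted to cells inside w[1..2]:
  T[1,1] 'a' = {T0}  orig:{}
  T[2,2] 'b' = {A,S,T1}  orig:{A,S}
  T[1,2] 'ab' = {C,S}

Original NTs in T[1,2] deriving "ab": ["C", "S"]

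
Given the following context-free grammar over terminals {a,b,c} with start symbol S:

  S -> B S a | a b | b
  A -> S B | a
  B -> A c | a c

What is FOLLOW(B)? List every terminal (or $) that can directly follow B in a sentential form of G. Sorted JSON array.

Compute FIRST by fixpoint:
[1]
  A via A→a: +{a}
  B via B→A c: +{a}
  S via S→B S a: +{a}
  S via S→b: +{b}
  FIRST(S)={a,b}  FIRST(A)={a}  FIRST(B)={a}
[2]
  A via A→S B: +{b}
  B via B→A c: +{b}
  FIRST(S)={a,b}  FIRST(A)={a,b}  FIRST(B)={a,b}
[3] done
  FIRST(S)={a,b}  FIRST(A)={a,b}  FIRST(B)={a,b}

FOLLOW iteration:
FOLLOW(S) := {$}
[1]
  A→S B: FOLLOW(S) ⊇ FIRST(B) = {a,b}; new: +{a,b}
  B→A c: FOLLOW(A) ⊇ FIRST(c) = {c}; new: +{c}
  S→B S a: FOLLOW(B) ⊇ FIRST(S) = {a,b}; new: +{a,b}
  S: {$,a,b}  A: {c}  B: {a,b}
[2]
  A→S B: FOLLOW(B) ⊇ FOLLOW(A) ⊇ {c}; new: +{c}
  S: {$,a,b}  A: {c}  B: {a,b,c}
[3] done
  S: {$,a,b}  A: {c}  B: {a,b,c}

FOLLOW(B) = ["a", "b", "c"]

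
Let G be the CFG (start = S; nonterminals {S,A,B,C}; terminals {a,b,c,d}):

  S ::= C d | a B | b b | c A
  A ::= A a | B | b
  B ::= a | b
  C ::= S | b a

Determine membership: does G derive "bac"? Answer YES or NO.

Convert to CNF:
  S -> C T1 | T0 B | T2 T2 | T3 A
  A -> A T0 | a | b
  B -> a | b
  C -> C T1 | T0 B | T2 T0 | T2 T2 | T3 A
  T0 -> a
  T1 -> d
  T2 -> b
  T3 -> c

CYK table (by increasing span):
  T[0,0] 'b' = {A,B,T2}  orig:{A,B}
  T[1,1] 'a' = {A,B,T0}  orig:{A,B}
  T[2,2] 'c' = {T3}  orig:{}
  T[0,1] 'ba' = {A,C}
  T[1,2] 'ac' = ∅
  T[0,2] 'bac' = ∅

S ∉ T[0,2] ⇒ NO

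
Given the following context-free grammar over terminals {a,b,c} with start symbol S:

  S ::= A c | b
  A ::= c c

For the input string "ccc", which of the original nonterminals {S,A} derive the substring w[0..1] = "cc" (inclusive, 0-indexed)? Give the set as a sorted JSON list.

Convert to CNF:
  S -> A T0 | b
  A -> T0 T0
  T0 -> c

CYK table (by increasing span) — only the sub-triangle for w[0..1]:
  cell(0,0) c: {T0}  orig:{}
  cell(1,1) c: {T0}  orig:{}
  cell(0,1) cc: {A}

Original NTs in T[0,1] deriving "cc": ["A"]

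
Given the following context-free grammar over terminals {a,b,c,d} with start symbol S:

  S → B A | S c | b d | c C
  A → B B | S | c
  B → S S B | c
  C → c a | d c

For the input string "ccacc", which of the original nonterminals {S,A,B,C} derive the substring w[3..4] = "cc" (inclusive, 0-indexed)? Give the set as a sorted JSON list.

Convert to CNF:
  S -> B A | S T0 | T0 C | T1 T2
  A -> B A | B B | S T0 | T0 C | T1 T2 | c
  B -> S X4 | c
  C -> T0 T3 | T2 T0
  T0 -> c
  T1 -> b
  T2 -> d
  T3 -> a
  X4 -> S B

CYK table (by increasing span) (cells [i..j] with 3 ≤ i ≤ j ≤ 4 only):
  [3..3]={A,B,T0}  "c"  orig:{A,B}
  [4..4]={A,B,T0}  "c"  orig:{A,B}
  [3..4]={A,S}  "cc"

Original NTs in T[3,4] deriving "cc": ["A", "S"]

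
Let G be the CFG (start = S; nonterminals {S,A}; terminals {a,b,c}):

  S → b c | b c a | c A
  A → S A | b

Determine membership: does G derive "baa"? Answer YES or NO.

CNF form of G:
  S -> T0 T1 | T0 X3 | T1 A
  A -> S A | b
  T0 -> b
  T1 -> c
  T2 -> a
  X3 -> T1 T2

CYK fill:
  T[0,0] 'b' = {A,T0}  orig:{A}
  T[1,1] 'a' = {T2}  orig:{}
  T[2,2] 'a' = {T2}  orig:{}
  T[0,1] 'ba' = ∅
  T[1,2] 'aa' = ∅
  T[0,2] 'baa' = ∅

S ∉ T[0,2] ⇒ NO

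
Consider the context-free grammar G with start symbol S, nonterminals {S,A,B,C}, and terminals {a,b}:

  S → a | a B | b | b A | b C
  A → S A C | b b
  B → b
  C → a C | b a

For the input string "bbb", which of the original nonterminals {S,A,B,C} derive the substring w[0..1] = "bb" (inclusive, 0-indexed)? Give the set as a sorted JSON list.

CNF form of G:
  S -> T0 A | T0 C | T1 B | a | b
  A -> S X2 | T0 T0
  B -> b
  C -> T0 T1 | T1 C
  T0 -> b
  T1 -> a
  X2 -> A C

Fill CYK table bottom-up — only the sub-triangle for w[0..1]:
  cell(0,0) b: {B,S,T0}  orig:{B,S}
  cell(1,1) b: {B,S,T0}  orig:{B,S}
  cell(0,1) bb: {A}

Original NTs in T[0,1] deriving "bb": ["A"]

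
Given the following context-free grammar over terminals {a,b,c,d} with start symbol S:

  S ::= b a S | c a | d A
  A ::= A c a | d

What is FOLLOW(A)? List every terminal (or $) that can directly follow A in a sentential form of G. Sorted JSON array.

FIRST iteration:
[1]
  A via A→d: +{d}
  S via S→b a S: +{b}
  S via S→c a: +{c}
  S via S→d A: +{d}
  S: {b,c,d}  A: {d}
[2] (stable)
  S: {b,c,d}  A: {d}

FOLLOW iteration:
initialize: $ ∈ FOLLOW(S)
pass 1:
  A→A c a: FOLLOW(A) ⊇ FIRST(c) = {c}; new: +{c}
  S→d A: FOLLOW(A) ⊇ FOLLOW(S) ⊇ {$}; new: +{$}
  FOLLOW[S]={$}  FOLLOW[A]={$,c}
pass 2: (no change)
  FOLLOW[S]={$}  FOLLOW[A]={$,c}

FOLLOW(A) = ["$", "c"]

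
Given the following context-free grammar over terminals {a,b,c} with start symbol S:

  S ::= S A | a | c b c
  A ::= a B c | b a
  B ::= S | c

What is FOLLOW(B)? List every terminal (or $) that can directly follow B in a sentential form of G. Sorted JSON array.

FIRST iteration:
[1]
  A via A→a B c: +{a}
  A via A→b a: +{b}
  B via B→c: +{c}
  S via S→a: +{a}
  S via S→c b c: +{c}
  S: {a,c}  A: {a,b}  B: {c}
[2]
  B via B→S: +{a}
  S: {a,c}  A: {a,b}  B: {a,c}
[3] done
  S: {a,c}  A: {a,b}  B: {a,c}

Compute FOLLOW by fixpoint:
seed FOLLOW(S) with $
round 1:
  A→a B c: FOLLOW(B) ⊇ FIRST(c) = {c}; new: +{c}
  B→S: FOLLOW(S) ⊇ FOLLOW(B) ⊇ {c}; new: +{c}
  S→S A: FOLLOW(S) ⊇ FIRST(A) = {a,b}; new: +{a,b}
  S→S A: FOLLOW(A) ⊇ FOLLOW(S) ⊇ {$,a,b,c}; new: +{$,a,b,c}
  FOLLOW[S]={$,a,b,c}  FOLLOW[A]={$,a,b,c}  FOLLOW[B]={c}
round 2: (stable)
  FOLLOW[S]={$,a,b,c}  FOLLOW[A]={$,a,b,c}  FOLLOW[B]={c}

FOLLOW(B) = ["c"]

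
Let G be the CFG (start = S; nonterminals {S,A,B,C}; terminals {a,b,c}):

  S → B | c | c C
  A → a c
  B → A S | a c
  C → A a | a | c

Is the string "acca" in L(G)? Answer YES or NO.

Convert to CNF:
  S -> A S | T0 T1 | T1 C | c
  A -> T0 T1
  B -> A S | T0 T1
  C -> A T0 | a | c
  T0 -> a
  T1 -> c

CYK fill:
  [0..0]={C,T0}  "a"  orig:{C}
  [1..1]={C,S,T1}  "c"  orig:{C,S}
  [2..2]={C,S,T1}  "c"  orig:{C,S}
  [3..3]={C,T0}  "a"  orig:{C}
  [0..1]={A,B,S}  "ac"
  [1..2]={S}  "cc"
  [2..3]={S}  "ca"
  [0..2]={B,S}  "acc"
  [1..3]=∅  "cca"
  [0..3]={B,S}  "acca"

S ∈ T[0,3] ⇒ YES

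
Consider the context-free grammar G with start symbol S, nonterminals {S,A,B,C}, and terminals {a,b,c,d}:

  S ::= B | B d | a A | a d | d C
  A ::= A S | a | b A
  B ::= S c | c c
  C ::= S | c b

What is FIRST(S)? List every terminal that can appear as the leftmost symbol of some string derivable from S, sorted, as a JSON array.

FIRST sets, iterate to fixpoint:
iter 1:
  A via A→a: +{a}
  A via A→b A: +{b}
  B via B→c c: +{c}
  C via C→c b: +{c}
  S via S→B: +{c}
  S via S→a A: +{a}
  S via S→d C: +{d}
  S: {a,c,d}  A: {a,b}  B: {c}  C: {c}
iter 2:
  B via B→S c: +{a,d}
  C via C→S: +{a,d}
  S: {a,c,d}  A: {a,b}  B: {a,c,d}  C: {a,c,d}
iter 3: — fixpoint
  S: {a,c,d}  A: {a,b}  B: {a,c,d}  C: {a,c,d}

FIRST(S) = ["a", "c", "d"]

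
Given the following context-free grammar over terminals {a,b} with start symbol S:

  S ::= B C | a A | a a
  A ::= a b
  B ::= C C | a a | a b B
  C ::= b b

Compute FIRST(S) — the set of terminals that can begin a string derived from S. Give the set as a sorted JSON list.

FIRST iteration:
[1]
  A via A→a b: +{a}
  B via B→a a: +{a}
  C via C→b b: +{b}
  S via S→B C: +{a}
  S: {a}  A: {a}  B: {a}  C: {b}
[2]
  B via B→C C: +{b}
  S via S→B C: +{b}
  S: {a,b}  A: {a}  B: {a,b}  C: {b}
[3] — fixpoint
  S: {a,b}  A: {a}  B: {a,b}  C: {b}

FIRST(S) = ["a", "b"]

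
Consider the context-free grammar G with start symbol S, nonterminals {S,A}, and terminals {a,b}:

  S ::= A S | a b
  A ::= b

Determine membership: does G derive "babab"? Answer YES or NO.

CNF form of G:
  S -> A S | T0 T1
  A -> b
  T0 -> a
  T1 -> b

CYK table (by increasing span):
  T[0,0] 'b' = {A,T1}  orig:{A}
  T[1,1] 'a' = {T0}  orig:{}
  T[2,2] 'b' = {A,T1}  orig:{A}
  T[3,3] 'a' = {T0}  orig:{}
  T[4,4] 'b' = {A,T1}  orig:{A}
  T[0,1] 'ba' = ∅
  T[1,2] 'ab' = {S}
  T[2,3] 'ba' = ∅
  T[3,4] 'ab' = {S}
  T[0,2] 'bab' = {S}
  T[1,3] 'aba' = ∅
  T[2,4] 'bab' = {S}
  T[0,3] 'baba' = ∅
  T[1,4] 'abab' = ∅
  T[0,4] 'babab' = ∅

S ∉ T[0,4] ⇒ NO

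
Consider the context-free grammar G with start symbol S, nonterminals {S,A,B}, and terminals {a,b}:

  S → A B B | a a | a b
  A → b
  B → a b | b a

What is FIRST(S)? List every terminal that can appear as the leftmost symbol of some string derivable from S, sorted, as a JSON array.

FIRST iteration:
iter 1:
  A via A→b: +{b}
  B via B→a b: +{a}
  B via B→b a: +{b}
  S via S→A B B: +{b}
  S via S→a a: +{a}
  FIRST(S)={a,b}  FIRST(A)={b}  FIRST(B)={a,b}
iter 2: (no change)
  FIRST(S)={a,b}  FIRST(A)={b}  FIRST(B)={a,b}

FIRST(S) = ["a", "b"]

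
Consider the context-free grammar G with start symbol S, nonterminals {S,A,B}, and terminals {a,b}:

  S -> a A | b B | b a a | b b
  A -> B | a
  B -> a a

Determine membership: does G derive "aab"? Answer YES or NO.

CNF form of G:
  S -> T0 A | T1 B | T1 T1 | T1 X2
  A -> T0 T0 | a
  B -> T0 T0
  T0 -> a
  T1 -> b
  X2 -> T0 T0

Fill CYK table bottom-up:
  T[0,0] 'a' = {A,T0}  orig:{A}
  T[1,1] 'a' = {A,T0}  orig:{A}
  T[2,2] 'b' = {T1}  orig:{}
  T[0,1] 'aa' = {A,B,S,X2}  orig:{A,B,S}
  T[1,2] 'ab' = ∅
  T[0,2] 'aab' = ∅

S ∉ T[0,2] ⇒ NO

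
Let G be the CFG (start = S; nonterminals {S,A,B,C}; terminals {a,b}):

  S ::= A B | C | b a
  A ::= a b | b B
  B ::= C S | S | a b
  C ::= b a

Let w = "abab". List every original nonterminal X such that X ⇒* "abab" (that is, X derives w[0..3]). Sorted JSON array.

CNF form of G:
  S -> A B | T1 T0
  A -> T0 T1 | T1 B
  B -> A B | C S | T0 T1 | T1 T0
  C -> T1 T0
  T0 -> a
  T1 -> b

Fill CYK table bottom-up, restricted to cells inside w[0..3]:
  T[0,0] 'a' = {T0}  orig:{}
  T[1,1] 'b' = {T1}  orig:{}
  T[2,2] 'a' = {T0}  orig:{}
  T[3,3] 'b' = {T1}  orig:{}
  T[0,1] 'ab' = {A,B}
  T[1,2] 'ba' = {B,C,S}
  T[2,3] 'ab' = {A,B}
  T[0,2] 'aba' = ∅
  T[1,3] 'bab' = {A}
  T[0,3] 'abab' = {B,S}

Original NTs in T[0,3] deriving "abab": ["B", "S"]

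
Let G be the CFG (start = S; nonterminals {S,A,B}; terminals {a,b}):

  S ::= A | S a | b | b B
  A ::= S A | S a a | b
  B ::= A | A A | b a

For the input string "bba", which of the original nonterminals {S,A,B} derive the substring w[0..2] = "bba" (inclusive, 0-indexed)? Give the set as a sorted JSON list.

Convert to CNF:
  S -> S A | S T0 | S X4 | T1 B | b
  A -> S A | S X2 | b
  B -> A A | S A | S X3 | T1 T0 | b
  T0 -> a
  T1 -> b
  X2 -> T0 T0
  X3 -> T0 T0
  X4 -> T0 T0

Fill CYK table bottom-up, restricted to cells inside w[0..2]:
  [0..0]={A,B,S,T1}  "b"  orig:{A,B,S}
  [1..1]={A,B,S,T1}  "b"  orig:{A,B,S}
  [2..2]={T0}  "a"  orig:{}
  [0..1]={A,B,S}  "bb"
  [1..2]={B,S}  "ba"
  [0..2]={S}  "bba"

Original NTs in T[0,2] deriving "bba": ["S"]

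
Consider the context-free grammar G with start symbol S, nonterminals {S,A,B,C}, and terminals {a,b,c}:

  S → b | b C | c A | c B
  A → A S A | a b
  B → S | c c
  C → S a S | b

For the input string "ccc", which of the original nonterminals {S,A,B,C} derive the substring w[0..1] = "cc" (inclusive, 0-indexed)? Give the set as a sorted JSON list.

CNF form of G:
  S -> T1 C | T2 A | T2 B | b
  A -> A X3 | T0 T1
  B -> T1 C | T2 A | T2 B | T2 T2 | b
  C -> S X4 | b
  T0 -> a
  T1 -> b
  T2 -> c
  X3 -> S A
  X4 -> T0 S

Fill CYK table bottom-up — only the sub-triangle for w[0..1]:
  [0..0]={T2}  "c"  orig:{}
  [1..1]={T2}  "c"  orig:{}
  [0..1]={B}  "cc"

Original NTs in T[0,1] deriving "cc": ["B"]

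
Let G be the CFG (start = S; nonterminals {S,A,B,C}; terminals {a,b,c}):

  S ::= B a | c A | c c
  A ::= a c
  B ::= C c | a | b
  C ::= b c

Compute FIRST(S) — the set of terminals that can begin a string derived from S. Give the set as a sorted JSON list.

FIRST sets, iterate to fixpoint:
[1]
  A via A→a c: +{a}
  B via B→a: +{a}
  B via B→b: +{b}
  C via C→b c: +{b}
  S via S→B a: +{a,b}
  S via S→c A: +{c}
  FIRST[S]={a,b,c}  FIRST[A]={a}  FIRST[B]={a,b}  FIRST[C]={b}
[2] (no change)
  FIRST[S]={a,b,c}  FIRST[A]={a}  FIRST[B]={a,b}  FIRST[C]={b}

FIRST(S) = ["a", "b", "c"]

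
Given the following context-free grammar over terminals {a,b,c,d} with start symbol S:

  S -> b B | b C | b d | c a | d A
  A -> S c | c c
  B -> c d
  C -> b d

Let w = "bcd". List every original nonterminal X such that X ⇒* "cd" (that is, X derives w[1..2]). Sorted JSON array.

CNF form of G:
  S -> T0 T3 | T1 A | T2 B | T2 C | T2 T1
  A -> S T0 | T0 T0
  B -> T0 T1
  C -> T2 T1
  T0 -> c
  T1 -> d
  T2 -> b
  T3 -> a

CYK table (by increasing span), restricted to cells inside w[1..2]:
  cell(1,1) c: {T0}  orig:{}
  cell(2,2) d: {T1}  orig:{}
  cell(1,2) cd: {B}

Original NTs in T[1,2] deriving "cd": ["B"]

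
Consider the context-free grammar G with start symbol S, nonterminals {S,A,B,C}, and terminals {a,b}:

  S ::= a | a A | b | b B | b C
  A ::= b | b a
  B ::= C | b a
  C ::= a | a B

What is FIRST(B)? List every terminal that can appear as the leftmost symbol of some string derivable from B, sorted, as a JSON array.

Compute FIRST by fixpoint:
pass 1:
  A via A→b: +{b}
  B via B→b a: +{b}
  C via C→a: +{a}
  S via S→a: +{a}
  S via S→b: +{b}
  S: {a,b}  A: {b}  B: {b}  C: {a}
pass 2:
  B via B→C: +{a}
  S: {a,b}  A: {b}  B: {a,b}  C: {a}
pass 3: (no change)
  S: {a,b}  A: {b}  B: {a,b}  C: {a}

FIRST(B) = ["a", "b"]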